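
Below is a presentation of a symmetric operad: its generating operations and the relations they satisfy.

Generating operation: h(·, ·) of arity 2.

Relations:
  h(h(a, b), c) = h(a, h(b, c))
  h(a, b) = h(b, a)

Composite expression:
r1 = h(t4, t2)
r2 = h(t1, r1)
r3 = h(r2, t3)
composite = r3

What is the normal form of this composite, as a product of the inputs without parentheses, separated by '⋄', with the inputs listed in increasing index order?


t1 ⋄ t2 ⋄ t3 ⋄ t4

Reordering under h is free, so list the t-inputs canonically.
h(t4, t2) flattens to t4 ⋄ t2
h(t1, h(t4, t2)) flattens to t1 ⋄ t4 ⋄ t2
h(h(t1, h(t4, t2)), t3) flattens to t1 ⋄ t4 ⋄ t2 ⋄ t3
reordering the factors by index: t1 ⋄ t2 ⋄ t3 ⋄ t4


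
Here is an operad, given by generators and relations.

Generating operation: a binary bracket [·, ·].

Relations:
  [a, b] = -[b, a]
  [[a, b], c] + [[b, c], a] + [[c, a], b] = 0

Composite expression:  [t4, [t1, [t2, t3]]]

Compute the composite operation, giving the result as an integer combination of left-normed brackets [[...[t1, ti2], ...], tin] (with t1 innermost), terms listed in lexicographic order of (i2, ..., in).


-[[[t1, t2], t3], t4] + [[[t1, t3], t2], t4]

Antisymmetry and Jacobi reduce to t1-anchored left-normed brackets.
Composite bracket: [t4, [t1, [t2, t3]]]
Under [a, b] = ab - ba we get 8 signed associative words (2^3 = 8).
Words beginning with t1 determine it all:
  t1t2t3t4 (sign -1) contributes -[[[t1, t2], t3], t4]
  t1t3t2t4 (sign +1) contributes +[[[t1, t3], t2], t4]


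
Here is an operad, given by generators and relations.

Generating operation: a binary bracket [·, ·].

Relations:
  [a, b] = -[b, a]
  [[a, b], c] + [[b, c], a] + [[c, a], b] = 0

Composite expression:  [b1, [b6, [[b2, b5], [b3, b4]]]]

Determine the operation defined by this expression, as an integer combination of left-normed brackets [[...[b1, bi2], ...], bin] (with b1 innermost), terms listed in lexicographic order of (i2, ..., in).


Skip Jacobi rewriting: expand, keep b1-initial words, read off terms.
Composite bracket: [b1, [b6, [[b2, b5], [b3, b4]]]]
The bracket unfolds into 32 signed words via [a, b] = ab - ba (2^5 = 32).
Words beginning with b1 determine it all:
  b1b2b5b3b4b6 appears with sign -1, giving the term -[[[[[b1, b2], b5], b3], b4], b6]
  b1b2b5b4b3b6 appears with sign +1, giving the term +[[[[[b1, b2], b5], b4], b3], b6]
  b1b3b4b2b5b6 appears with sign +1, giving the term +[[[[[b1, b3], b4], b2], b5], b6]
  b1b3b4b5b2b6 appears with sign -1, giving the term -[[[[[b1, b3], b4], b5], b2], b6]
  b1b4b3b2b5b6 appears with sign -1, giving the term -[[[[[b1, b4], b3], b2], b5], b6]
  b1b4b3b5b2b6 appears with sign +1, giving the term +[[[[[b1, b4], b3], b5], b2], b6]
  b1b5b2b3b4b6 appears with sign +1, giving the term +[[[[[b1, b5], b2], b3], b4], b6]
  b1b5b2b4b3b6 appears with sign -1, giving the term -[[[[[b1, b5], b2], b4], b3], b6]
  b1b6b2b5b3b4 appears with sign +1, giving the term +[[[[[b1, b6], b2], b5], b3], b4]
  b1b6b2b5b4b3 appears with sign -1, giving the term -[[[[[b1, b6], b2], b5], b4], b3]
  b1b6b3b4b2b5 appears with sign -1, giving the term -[[[[[b1, b6], b3], b4], b2], b5]
  b1b6b3b4b5b2 appears with sign +1, giving the term +[[[[[b1, b6], b3], b4], b5], b2]
  b1b6b4b3b2b5 appears with sign +1, giving the term +[[[[[b1, b6], b4], b3], b2], b5]
  b1b6b4b3b5b2 appears with sign -1, giving the term -[[[[[b1, b6], b4], b3], b5], b2]
  b1b6b5b2b3b4 appears with sign -1, giving the term -[[[[[b1, b6], b5], b2], b3], b4]
  b1b6b5b2b4b3 appears with sign +1, giving the term +[[[[[b1, b6], b5], b2], b4], b3]

-[[[[[b1, b2], b5], b3], b4], b6] + [[[[[b1, b2], b5], b4], b3], b6] + [[[[[b1, b3], b4], b2], b5], b6] - [[[[[b1, b3], b4], b5], b2], b6] - [[[[[b1, b4], b3], b2], b5], b6] + [[[[[b1, b4], b3], b5], b2], b6] + [[[[[b1, b5], b2], b3], b4], b6] - [[[[[b1, b5], b2], b4], b3], b6] + [[[[[b1, b6], b2], b5], b3], b4] - [[[[[b1, b6], b2], b5], b4], b3] - [[[[[b1, b6], b3], b4], b2], b5] + [[[[[b1, b6], b3], b4], b5], b2] + [[[[[b1, b6], b4], b3], b2], b5] - [[[[[b1, b6], b4], b3], b5], b2] - [[[[[b1, b6], b5], b2], b3], b4] + [[[[[b1, b6], b5], b2], b4], b3]


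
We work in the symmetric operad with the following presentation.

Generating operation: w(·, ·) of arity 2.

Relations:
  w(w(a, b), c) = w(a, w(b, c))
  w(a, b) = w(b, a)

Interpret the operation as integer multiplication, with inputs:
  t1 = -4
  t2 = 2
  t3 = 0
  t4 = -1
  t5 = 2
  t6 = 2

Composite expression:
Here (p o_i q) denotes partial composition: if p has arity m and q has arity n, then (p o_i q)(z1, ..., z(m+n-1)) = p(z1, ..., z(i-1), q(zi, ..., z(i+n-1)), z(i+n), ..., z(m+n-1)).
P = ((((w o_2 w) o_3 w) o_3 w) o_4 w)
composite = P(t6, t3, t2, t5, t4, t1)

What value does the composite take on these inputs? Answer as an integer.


w(t5, t4) = -2
w(t2, w(t5, t4)) = -4
w(w(t2, w(t5, t4)), t1) = 16
w(t3, w(w(t2, w(t5, t4)), t1)) = 0
w(t6, w(t3, w(w(t2, w(t5, t4)), t1))) = 0

0


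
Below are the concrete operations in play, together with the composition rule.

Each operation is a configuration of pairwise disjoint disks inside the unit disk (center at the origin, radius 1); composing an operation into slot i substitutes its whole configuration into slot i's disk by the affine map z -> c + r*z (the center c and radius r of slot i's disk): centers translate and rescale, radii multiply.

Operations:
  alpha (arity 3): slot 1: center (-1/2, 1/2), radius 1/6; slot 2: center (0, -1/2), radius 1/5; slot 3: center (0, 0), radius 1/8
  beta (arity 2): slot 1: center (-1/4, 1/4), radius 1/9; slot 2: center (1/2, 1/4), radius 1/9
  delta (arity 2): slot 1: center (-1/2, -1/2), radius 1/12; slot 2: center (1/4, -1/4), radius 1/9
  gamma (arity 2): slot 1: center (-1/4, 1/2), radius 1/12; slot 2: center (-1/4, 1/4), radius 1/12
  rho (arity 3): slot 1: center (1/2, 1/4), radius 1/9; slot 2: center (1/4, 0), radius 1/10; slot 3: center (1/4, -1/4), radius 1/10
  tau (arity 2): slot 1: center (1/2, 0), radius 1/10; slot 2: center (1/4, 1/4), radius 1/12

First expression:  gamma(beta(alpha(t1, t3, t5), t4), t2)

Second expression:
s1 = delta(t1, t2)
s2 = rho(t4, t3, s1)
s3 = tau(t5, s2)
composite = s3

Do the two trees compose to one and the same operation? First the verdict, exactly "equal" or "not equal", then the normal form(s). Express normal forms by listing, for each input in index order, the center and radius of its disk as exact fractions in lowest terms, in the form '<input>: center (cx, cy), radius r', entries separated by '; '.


not equal; first: t1: center (-119/432, 227/432), radius 1/648; t2: center (-1/4, 1/4), radius 1/12; t3: center (-13/48, 223/432), radius 1/540; t4: center (-5/24, 25/48), radius 1/108; t5: center (-13/48, 25/48), radius 1/864; second: t1: center (4/15, 9/40), radius 1/1440; t2: center (131/480, 109/480), radius 1/1080; t3: center (13/48, 1/4), radius 1/120; t4: center (7/24, 13/48), radius 1/108; t5: center (1/2, 0), radius 1/10


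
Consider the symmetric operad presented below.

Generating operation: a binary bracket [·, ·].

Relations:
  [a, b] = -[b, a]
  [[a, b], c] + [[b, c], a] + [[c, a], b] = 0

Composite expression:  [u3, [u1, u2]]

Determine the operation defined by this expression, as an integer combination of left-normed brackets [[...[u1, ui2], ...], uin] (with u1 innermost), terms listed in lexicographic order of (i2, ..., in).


-[[u1, u2], u3]

In the tensor algebra, words opening u1 carry the u1-anchored form.
Composite bracket: [u3, [u1, u2]]
Full expansion: 4 signed words from ab - ba (2^2 = 4).
Coefficients come from the u1-initial words:
  u1u2u3 appears with sign -1, giving the term -[[u1, u2], u3]


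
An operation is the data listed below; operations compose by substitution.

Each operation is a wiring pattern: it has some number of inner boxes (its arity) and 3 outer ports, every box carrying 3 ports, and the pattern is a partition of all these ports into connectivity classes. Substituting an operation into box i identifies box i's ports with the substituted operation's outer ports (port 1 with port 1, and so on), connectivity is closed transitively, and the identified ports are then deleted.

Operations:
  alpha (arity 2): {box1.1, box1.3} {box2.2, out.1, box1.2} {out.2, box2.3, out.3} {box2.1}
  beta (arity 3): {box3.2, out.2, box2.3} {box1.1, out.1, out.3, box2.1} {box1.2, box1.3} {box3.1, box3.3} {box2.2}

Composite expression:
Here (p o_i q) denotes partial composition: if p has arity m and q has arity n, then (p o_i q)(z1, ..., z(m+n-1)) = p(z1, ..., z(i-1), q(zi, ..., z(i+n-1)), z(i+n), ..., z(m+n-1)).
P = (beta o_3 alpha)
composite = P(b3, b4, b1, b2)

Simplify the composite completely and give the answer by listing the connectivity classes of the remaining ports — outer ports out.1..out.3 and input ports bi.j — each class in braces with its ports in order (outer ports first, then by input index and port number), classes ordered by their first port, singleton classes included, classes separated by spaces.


{out.1, out.3, b3.1, b4.1} {out.2, b1.2, b2.2, b2.3, b4.3} {b1.1, b1.3} {b2.1} {b3.2, b3.3} {b4.2}

Treat the ports identified at beta as solder joints: merge, then drop.
through alpha, on inputs (b1, b2): {out.1, b1.2, b2.2} {out.2, out.3, b2.3} {b1.1, b1.3} {b2.1} (out.j = stage outer ports)
through beta, on inputs (b3, b4, b1, b2): {out.1, out.3, b3.1, b4.1} {out.2, b1.2, b2.2, b2.3, b4.3} {b1.1, b1.3} {b2.1} {b3.2, b3.3} {b4.2} (out.j = stage outer ports)


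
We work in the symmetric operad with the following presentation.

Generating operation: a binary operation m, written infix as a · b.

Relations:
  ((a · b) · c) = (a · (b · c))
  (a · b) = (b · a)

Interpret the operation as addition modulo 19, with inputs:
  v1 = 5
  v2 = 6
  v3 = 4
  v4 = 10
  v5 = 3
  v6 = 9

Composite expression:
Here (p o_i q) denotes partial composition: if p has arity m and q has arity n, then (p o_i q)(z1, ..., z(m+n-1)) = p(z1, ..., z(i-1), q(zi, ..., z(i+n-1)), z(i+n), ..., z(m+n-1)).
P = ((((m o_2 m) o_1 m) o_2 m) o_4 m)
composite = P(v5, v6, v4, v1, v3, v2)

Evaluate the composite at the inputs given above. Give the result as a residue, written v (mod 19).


18 (mod 19)

(v6 · v4) = 0
(v5 · (v6 · v4)) = 3
(v1 · v3) = 9
((v1 · v3) · v2) = 15
((v5 · (v6 · v4)) · ((v1 · v3) · v2)) = 18


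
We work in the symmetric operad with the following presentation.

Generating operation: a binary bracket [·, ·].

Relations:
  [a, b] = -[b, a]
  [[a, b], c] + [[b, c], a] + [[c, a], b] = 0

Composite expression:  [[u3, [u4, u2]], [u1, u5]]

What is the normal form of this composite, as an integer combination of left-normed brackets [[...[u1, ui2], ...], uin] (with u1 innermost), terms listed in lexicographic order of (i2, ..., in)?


-[[[[u1, u5], u2], u4], u3] + [[[[u1, u5], u3], u2], u4] - [[[[u1, u5], u3], u4], u2] + [[[[u1, u5], u4], u2], u3]

In the tensor algebra, words opening u1 carry the u1-anchored form.
Composite bracket: [[u3, [u4, u2]], [u1, u5]]
Applying ab - ba throughout gives 16 signed words (2^4 = 16).
Keep just the words that open with u1:
  from u1u5u2u4u3, sign -1: term -[[[[u1, u5], u2], u4], u3]
  from u1u5u3u2u4, sign +1: term +[[[[u1, u5], u3], u2], u4]
  from u1u5u3u4u2, sign -1: term -[[[[u1, u5], u3], u4], u2]
  from u1u5u4u2u3, sign +1: term +[[[[u1, u5], u4], u2], u3]


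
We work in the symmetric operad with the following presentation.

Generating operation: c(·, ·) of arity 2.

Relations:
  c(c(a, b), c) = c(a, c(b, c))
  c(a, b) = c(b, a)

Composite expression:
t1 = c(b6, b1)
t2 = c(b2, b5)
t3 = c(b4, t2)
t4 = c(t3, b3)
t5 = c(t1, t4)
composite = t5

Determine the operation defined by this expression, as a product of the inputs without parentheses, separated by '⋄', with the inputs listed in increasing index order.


b1 ⋄ b2 ⋄ b3 ⋄ b4 ⋄ b5 ⋄ b6

Reordering under c is free, so list the b-inputs canonically.
c(b6, b1) unparenthesizes to b6 ⋄ b1
c(b2, b5) unparenthesizes to b2 ⋄ b5
c(b4, c(b2, b5)) unparenthesizes to b4 ⋄ b2 ⋄ b5
c(c(b4, c(b2, b5)), b3) unparenthesizes to b4 ⋄ b2 ⋄ b5 ⋄ b3
c(c(b6, b1), c(c(b4, c(b2, b5)), b3)) unparenthesizes to b6 ⋄ b1 ⋄ b4 ⋄ b2 ⋄ b5 ⋄ b3
putting the inputs in ascending order: b1 ⋄ b2 ⋄ b3 ⋄ b4 ⋄ b5 ⋄ b6


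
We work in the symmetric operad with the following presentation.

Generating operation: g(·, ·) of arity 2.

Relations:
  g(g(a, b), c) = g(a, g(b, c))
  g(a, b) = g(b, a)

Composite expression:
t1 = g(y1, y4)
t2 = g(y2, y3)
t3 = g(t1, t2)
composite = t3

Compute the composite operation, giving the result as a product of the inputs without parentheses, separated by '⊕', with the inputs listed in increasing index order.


y1 ⊕ y2 ⊕ y3 ⊕ y4

Reordering under g is free, so list the y-inputs canonically.
g(y1, y4) collapses to y1 ⊕ y4
g(y2, y3) collapses to y2 ⊕ y3
g(g(y1, y4), g(y2, y3)) collapses to y1 ⊕ y4 ⊕ y2 ⊕ y3
commutativity sorts the factors: y1 ⊕ y2 ⊕ y3 ⊕ y4


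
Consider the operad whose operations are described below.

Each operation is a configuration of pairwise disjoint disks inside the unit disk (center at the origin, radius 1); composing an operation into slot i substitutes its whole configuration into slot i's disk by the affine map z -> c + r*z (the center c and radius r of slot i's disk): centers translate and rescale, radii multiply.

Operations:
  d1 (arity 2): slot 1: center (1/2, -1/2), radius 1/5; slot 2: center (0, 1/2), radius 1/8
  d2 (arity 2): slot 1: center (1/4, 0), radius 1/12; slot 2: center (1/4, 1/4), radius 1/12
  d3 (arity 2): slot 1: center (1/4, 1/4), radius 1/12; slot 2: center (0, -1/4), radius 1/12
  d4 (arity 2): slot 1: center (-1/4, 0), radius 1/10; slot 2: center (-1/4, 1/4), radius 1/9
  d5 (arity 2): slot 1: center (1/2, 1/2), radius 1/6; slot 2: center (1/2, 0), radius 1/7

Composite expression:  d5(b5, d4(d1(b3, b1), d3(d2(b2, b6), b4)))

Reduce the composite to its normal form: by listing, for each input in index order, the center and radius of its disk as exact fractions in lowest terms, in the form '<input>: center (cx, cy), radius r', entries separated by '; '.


b1: center (13/28, 1/140), radius 1/560; b2: center (1417/3024, 5/126), radius 1/9072; b3: center (33/70, -1/140), radius 1/350; b4: center (13/28, 2/63), radius 1/756; b5: center (1/2, 1/2), radius 1/6; b6: center (1417/3024, 121/3024), radius 1/9072

Below d5, radii multiply path by path; the b-disk centers shift.
b5 passes through 1 substitution, ending at center (1/2, 1/2), radius 1/6
b3 passes through 3 substitutions, ending at center (33/70, -1/140), radius 1/350
b1 passes through 3 substitutions, ending at center (13/28, 1/140), radius 1/560
b2 passes through 4 substitutions, ending at center (1417/3024, 5/126), radius 1/9072
b6 passes through 4 substitutions, ending at center (1417/3024, 121/3024), radius 1/9072
b4 passes through 3 substitutions, ending at center (13/28, 2/63), radius 1/756


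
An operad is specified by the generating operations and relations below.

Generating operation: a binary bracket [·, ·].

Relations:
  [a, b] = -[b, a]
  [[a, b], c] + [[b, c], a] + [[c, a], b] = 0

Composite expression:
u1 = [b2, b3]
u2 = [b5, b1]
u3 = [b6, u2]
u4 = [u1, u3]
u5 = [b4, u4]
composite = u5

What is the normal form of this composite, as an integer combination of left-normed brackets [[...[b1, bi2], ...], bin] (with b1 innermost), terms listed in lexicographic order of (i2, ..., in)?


Expand each bracket as ab - ba; the b1-initial words give the coefficients.
Composite bracket: [b4, [[b2, b3], [b6, [b5, b1]]]]
The bracket unfolds into 32 signed words via [a, b] = ab - ba (2^5 = 32).
Words beginning with b1 determine it all:
  from b1b5b6b2b3b4, sign +1: term +[[[[[b1, b5], b6], b2], b3], b4]
  from b1b5b6b3b2b4, sign -1: term -[[[[[b1, b5], b6], b3], b2], b4]

[[[[[b1, b5], b6], b2], b3], b4] - [[[[[b1, b5], b6], b3], b2], b4]


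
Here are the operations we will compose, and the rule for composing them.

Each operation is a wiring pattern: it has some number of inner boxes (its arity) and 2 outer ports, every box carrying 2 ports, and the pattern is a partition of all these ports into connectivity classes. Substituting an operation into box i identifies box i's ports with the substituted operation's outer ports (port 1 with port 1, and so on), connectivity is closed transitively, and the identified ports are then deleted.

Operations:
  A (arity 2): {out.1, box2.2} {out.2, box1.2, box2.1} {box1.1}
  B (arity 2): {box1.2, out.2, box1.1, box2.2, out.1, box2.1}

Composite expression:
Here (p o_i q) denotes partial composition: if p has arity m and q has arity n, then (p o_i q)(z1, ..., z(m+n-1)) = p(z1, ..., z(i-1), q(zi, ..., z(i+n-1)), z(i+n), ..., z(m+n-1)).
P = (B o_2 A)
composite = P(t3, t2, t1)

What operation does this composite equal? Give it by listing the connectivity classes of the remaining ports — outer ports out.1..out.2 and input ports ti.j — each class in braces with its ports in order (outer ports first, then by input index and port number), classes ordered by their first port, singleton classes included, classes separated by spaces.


Two ports join when wires chain via B-identified ports.
through A, on inputs (t2, t1): {out.1, t1.2} {out.2, t1.1, t2.2} {t2.1} (out.j = stage outer ports)
through B, on inputs (t3, t2, t1): {out.1, out.2, t1.1, t1.2, t2.2, t3.1, t3.2} {t2.1} (out.j = stage outer ports)

{out.1, out.2, t1.1, t1.2, t2.2, t3.1, t3.2} {t2.1}


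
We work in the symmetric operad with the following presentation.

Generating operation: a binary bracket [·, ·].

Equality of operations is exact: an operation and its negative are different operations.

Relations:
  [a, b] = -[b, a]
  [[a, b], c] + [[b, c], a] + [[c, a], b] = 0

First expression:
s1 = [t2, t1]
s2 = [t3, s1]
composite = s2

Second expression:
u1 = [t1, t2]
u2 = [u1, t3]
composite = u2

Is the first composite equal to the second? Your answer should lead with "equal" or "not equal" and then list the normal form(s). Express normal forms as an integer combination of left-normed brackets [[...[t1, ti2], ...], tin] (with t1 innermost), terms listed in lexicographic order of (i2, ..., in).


equal: each reduces to [[t1, t2], t3]

In normal form, the first expression is [[t1, t2], t3]
In normal form, the second expression is [[t1, t2], t3]
The forms coincide; equal.


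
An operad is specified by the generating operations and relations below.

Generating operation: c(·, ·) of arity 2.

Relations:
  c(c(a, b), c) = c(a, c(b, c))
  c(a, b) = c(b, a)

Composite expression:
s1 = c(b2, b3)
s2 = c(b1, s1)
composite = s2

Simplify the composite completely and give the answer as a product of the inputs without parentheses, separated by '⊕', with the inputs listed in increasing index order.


b1 ⊕ b2 ⊕ b3

Key point: c commutes, so take the b-inputs in any fixed order.
c(b2, b3) reduces to b2 ⊕ b3
c(b1, c(b2, b3)) reduces to b1 ⊕ b2 ⊕ b3
the factors in increasing index order: b1 ⊕ b2 ⊕ b3


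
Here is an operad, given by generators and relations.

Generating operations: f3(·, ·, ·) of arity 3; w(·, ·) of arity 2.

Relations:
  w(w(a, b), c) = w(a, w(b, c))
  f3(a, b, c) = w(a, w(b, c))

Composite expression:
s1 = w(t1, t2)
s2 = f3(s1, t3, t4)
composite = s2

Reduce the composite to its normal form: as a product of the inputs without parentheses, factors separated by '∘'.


t1 ∘ t2 ∘ t3 ∘ t4

Every regrouping of f3 is equal, so read the t-inputs in written order.
w(t1, t2) reduces to t1 ∘ t2
f3(w(t1, t2), t3, t4) reduces to t1 ∘ t2 ∘ t3 ∘ t4


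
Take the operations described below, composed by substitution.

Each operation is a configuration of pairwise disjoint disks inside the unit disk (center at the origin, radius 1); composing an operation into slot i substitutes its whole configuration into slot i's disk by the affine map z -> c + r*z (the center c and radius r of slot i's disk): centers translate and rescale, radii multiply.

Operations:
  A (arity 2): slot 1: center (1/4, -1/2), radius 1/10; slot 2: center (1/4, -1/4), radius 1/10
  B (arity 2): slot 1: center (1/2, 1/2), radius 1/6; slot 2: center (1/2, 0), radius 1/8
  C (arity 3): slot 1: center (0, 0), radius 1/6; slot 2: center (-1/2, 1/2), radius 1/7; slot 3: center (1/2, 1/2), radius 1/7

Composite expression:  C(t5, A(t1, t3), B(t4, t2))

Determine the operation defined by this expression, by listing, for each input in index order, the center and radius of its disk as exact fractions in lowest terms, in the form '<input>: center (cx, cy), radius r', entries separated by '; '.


t1: center (-13/28, 3/7), radius 1/70; t2: center (4/7, 1/2), radius 1/56; t3: center (-13/28, 13/28), radius 1/70; t4: center (4/7, 4/7), radius 1/42; t5: center (0, 0), radius 1/6

Affine substitution under C: radii multiply and t-centers shift.
for t5, the 1-step affine chain lands on center (0, 0), radius 1/6
for t1, the 2-step affine chain lands on center (-13/28, 3/7), radius 1/70
for t3, the 2-step affine chain lands on center (-13/28, 13/28), radius 1/70
for t4, the 2-step affine chain lands on center (4/7, 4/7), radius 1/42
for t2, the 2-step affine chain lands on center (4/7, 1/2), radius 1/56


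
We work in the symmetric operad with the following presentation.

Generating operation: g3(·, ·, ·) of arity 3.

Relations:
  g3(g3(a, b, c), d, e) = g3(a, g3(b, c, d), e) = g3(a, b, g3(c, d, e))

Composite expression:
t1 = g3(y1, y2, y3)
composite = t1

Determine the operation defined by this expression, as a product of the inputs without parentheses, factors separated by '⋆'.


y1 ⋆ y2 ⋆ y3

Under associativity of g3, the answer is the y's in reading order.
g3(y1, y2, y3) spells out as y1 ⋆ y2 ⋆ y3


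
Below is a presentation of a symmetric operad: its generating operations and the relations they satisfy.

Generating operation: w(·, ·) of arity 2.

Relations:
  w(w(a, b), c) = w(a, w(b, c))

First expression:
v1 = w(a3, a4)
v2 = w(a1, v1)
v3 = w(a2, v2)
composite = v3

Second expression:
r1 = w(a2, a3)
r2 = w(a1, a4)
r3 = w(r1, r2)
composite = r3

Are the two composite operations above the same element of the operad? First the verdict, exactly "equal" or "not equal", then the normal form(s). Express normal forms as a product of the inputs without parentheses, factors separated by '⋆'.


not equal; first: a2 ⋆ a1 ⋆ a3 ⋆ a4; second: a2 ⋆ a3 ⋆ a1 ⋆ a4

The first expression reduces to a2 ⋆ a1 ⋆ a3 ⋆ a4
The second expression reduces to a2 ⋆ a3 ⋆ a1 ⋆ a4
The forms do not match — not equal.


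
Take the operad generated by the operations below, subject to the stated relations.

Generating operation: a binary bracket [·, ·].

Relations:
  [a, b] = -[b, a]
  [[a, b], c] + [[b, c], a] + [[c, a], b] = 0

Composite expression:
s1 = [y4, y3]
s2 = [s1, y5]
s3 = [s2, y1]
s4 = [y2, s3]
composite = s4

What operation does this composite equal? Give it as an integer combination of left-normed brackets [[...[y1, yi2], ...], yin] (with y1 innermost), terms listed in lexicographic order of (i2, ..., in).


In the tensor algebra, words opening y1 carry the y1-anchored form.
Composite bracket: [y2, [[[y4, y3], y5], y1]]
Under [a, b] = ab - ba we get 16 signed associative words (2^4 = 16).
Coefficients come from the y1-initial words:
  y1y3y4y5y2 appears with sign -1, giving the term -[[[[y1, y3], y4], y5], y2]
  y1y4y3y5y2 appears with sign +1, giving the term +[[[[y1, y4], y3], y5], y2]
  y1y5y3y4y2 appears with sign +1, giving the term +[[[[y1, y5], y3], y4], y2]
  y1y5y4y3y2 appears with sign -1, giving the term -[[[[y1, y5], y4], y3], y2]

-[[[[y1, y3], y4], y5], y2] + [[[[y1, y4], y3], y5], y2] + [[[[y1, y5], y3], y4], y2] - [[[[y1, y5], y4], y3], y2]


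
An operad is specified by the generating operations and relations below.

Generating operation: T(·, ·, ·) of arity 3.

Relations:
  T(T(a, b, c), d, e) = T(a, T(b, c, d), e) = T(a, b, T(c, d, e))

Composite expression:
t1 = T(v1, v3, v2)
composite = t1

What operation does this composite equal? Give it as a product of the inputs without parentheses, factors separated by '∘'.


v1 ∘ v3 ∘ v2


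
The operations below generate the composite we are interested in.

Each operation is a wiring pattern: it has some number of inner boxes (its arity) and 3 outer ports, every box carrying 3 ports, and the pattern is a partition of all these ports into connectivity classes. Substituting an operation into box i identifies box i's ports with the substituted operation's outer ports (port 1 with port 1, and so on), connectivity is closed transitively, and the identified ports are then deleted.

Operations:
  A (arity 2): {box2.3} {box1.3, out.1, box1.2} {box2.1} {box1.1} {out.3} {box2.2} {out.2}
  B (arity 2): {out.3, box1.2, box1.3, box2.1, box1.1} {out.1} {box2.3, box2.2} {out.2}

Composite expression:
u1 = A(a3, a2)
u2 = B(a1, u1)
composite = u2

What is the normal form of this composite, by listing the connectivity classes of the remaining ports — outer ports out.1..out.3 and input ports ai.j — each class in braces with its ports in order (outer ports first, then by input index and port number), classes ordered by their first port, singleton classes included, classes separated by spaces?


{out.1} {out.2} {out.3, a1.1, a1.2, a1.3, a3.2, a3.3} {a2.1} {a2.2} {a2.3} {a3.1}

After gluing at B, chains via deleted ports link the a-ports.
composing A on (a3, a2), with out.j its own outer ports: {out.1, a3.2, a3.3} {out.2} {out.3} {a2.1} {a2.2} {a2.3} {a3.1}
composing B on (a1, a3, a2), with out.j its own outer ports: {out.1} {out.2} {out.3, a1.1, a1.2, a1.3, a3.2, a3.3} {a2.1} {a2.2} {a2.3} {a3.1}


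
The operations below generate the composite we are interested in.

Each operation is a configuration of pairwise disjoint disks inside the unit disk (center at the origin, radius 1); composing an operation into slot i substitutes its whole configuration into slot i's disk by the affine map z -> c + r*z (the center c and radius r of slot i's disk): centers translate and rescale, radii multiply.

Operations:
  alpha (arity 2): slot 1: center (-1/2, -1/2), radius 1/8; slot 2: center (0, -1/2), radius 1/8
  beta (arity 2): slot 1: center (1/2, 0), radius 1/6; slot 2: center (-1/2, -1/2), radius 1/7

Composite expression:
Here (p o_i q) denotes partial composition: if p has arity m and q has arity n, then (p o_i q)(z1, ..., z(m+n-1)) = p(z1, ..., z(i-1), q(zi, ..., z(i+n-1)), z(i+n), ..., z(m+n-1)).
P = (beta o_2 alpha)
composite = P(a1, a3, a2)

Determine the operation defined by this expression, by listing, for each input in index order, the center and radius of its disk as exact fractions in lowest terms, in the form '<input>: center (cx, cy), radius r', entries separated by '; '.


Below beta, radii multiply path by path; the a-disk centers shift.
tracing a1 down its 1-map path: center (1/2, 0), radius 1/6
tracing a3 down its 2-map path: center (-4/7, -4/7), radius 1/56
tracing a2 down its 2-map path: center (-1/2, -4/7), radius 1/56

a1: center (1/2, 0), radius 1/6; a2: center (-1/2, -4/7), radius 1/56; a3: center (-4/7, -4/7), radius 1/56


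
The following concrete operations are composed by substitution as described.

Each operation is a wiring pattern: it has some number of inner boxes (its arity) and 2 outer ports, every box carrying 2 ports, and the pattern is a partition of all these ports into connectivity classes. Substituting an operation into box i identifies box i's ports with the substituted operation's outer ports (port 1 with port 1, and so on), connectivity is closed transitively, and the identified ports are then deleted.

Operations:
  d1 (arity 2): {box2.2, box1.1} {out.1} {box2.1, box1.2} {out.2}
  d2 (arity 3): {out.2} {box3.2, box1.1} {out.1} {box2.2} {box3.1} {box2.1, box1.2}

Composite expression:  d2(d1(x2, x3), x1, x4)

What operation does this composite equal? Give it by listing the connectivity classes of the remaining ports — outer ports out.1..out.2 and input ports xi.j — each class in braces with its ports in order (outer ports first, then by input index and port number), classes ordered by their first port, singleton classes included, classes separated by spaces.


{out.1} {out.2} {x1.1} {x1.2} {x2.1, x3.2} {x2.2, x3.1} {x4.1} {x4.2}

Reachability decides: close wires over d2-identified ports.
composing d1 on (x2, x3), with out.j its own outer ports: {out.1} {out.2} {x2.1, x3.2} {x2.2, x3.1}
composing d2 on (x2, x3, x1, x4), with out.j its own outer ports: {out.1} {out.2} {x1.1} {x1.2} {x2.1, x3.2} {x2.2, x3.1} {x4.1} {x4.2}


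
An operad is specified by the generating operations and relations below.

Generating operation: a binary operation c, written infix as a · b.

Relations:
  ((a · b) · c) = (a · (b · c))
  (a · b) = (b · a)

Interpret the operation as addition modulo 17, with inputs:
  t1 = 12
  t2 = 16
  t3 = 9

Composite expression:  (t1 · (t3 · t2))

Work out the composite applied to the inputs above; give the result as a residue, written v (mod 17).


3 (mod 17)

(t3 · t2) = 8
(t1 · (t3 · t2)) = 3


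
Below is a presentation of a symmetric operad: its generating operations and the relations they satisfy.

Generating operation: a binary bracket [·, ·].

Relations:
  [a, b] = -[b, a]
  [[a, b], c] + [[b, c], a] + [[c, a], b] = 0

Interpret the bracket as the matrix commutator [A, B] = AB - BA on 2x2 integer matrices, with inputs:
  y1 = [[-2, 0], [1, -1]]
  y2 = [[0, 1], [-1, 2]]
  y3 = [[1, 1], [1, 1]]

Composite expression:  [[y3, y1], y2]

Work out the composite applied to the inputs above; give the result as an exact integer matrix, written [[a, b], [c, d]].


[[0, 4], [4, 0]]


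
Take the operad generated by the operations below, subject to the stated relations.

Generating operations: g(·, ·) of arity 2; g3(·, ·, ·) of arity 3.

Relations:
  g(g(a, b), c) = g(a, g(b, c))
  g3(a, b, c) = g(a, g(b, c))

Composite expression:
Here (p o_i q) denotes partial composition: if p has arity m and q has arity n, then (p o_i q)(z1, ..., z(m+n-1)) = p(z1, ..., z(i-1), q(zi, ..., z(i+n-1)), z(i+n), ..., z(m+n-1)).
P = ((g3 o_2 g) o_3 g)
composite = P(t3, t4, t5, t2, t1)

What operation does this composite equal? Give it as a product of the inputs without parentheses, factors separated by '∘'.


t3 ∘ t4 ∘ t5 ∘ t2 ∘ t1


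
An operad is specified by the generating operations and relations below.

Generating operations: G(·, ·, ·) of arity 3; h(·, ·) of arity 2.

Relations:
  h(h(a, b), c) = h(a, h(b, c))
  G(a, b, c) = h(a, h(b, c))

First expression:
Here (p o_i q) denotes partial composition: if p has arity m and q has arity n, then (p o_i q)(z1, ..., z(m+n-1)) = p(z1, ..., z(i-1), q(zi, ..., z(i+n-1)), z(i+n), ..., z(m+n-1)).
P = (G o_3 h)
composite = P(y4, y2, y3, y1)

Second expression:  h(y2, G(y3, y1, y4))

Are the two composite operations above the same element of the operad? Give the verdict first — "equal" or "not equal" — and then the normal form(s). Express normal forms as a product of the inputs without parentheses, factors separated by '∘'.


not equal; first: y4 ∘ y2 ∘ y3 ∘ y1; second: y2 ∘ y3 ∘ y1 ∘ y4

Normal form of the first expression: y4 ∘ y2 ∘ y3 ∘ y1
Normal form of the second expression: y2 ∘ y3 ∘ y1 ∘ y4
The forms do not match — not equal.


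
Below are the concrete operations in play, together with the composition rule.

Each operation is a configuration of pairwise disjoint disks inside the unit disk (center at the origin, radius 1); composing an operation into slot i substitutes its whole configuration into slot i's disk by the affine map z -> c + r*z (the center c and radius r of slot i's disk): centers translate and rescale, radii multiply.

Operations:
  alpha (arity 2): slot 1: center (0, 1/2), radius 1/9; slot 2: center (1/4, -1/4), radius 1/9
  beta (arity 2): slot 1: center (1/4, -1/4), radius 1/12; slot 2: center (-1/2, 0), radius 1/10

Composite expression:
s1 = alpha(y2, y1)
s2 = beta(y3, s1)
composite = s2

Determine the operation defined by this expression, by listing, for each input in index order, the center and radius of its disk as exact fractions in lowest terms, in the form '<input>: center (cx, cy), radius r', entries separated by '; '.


Nesting under beta composes maps z -> c + r*z down each y-path.
tracing y3 down its 1-map path: center (1/4, -1/4), radius 1/12
tracing y2 down its 2-map path: center (-1/2, 1/20), radius 1/90
tracing y1 down its 2-map path: center (-19/40, -1/40), radius 1/90

y1: center (-19/40, -1/40), radius 1/90; y2: center (-1/2, 1/20), radius 1/90; y3: center (1/4, -1/4), radius 1/12


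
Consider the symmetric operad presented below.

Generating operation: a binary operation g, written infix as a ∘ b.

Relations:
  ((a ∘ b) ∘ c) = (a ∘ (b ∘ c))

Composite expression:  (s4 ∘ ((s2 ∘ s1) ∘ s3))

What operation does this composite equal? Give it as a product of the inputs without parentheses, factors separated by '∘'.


s4 ∘ s2 ∘ s1 ∘ s3

Under associativity of g, the answer is the s's in reading order.
(s2 ∘ s1) collapses to s2 ∘ s1
((s2 ∘ s1) ∘ s3) collapses to s2 ∘ s1 ∘ s3
(s4 ∘ ((s2 ∘ s1) ∘ s3)) collapses to s4 ∘ s2 ∘ s1 ∘ s3


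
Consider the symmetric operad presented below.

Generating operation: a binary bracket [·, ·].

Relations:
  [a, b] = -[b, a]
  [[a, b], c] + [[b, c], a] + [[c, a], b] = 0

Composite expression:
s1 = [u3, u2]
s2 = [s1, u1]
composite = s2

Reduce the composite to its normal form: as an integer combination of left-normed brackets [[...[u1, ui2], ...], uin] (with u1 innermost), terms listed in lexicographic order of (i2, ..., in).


[[u1, u2], u3] - [[u1, u3], u2]

Left-normed coefficients sit on the u1-initial expansion words.
Composite bracket: [[u3, u2], u1]
Applying ab - ba throughout gives 4 signed words (2^2 = 4).
Coefficients come from the u1-initial words:
  u1u2u3 (sign +1) contributes +[[u1, u2], u3]
  u1u3u2 (sign -1) contributes -[[u1, u3], u2]


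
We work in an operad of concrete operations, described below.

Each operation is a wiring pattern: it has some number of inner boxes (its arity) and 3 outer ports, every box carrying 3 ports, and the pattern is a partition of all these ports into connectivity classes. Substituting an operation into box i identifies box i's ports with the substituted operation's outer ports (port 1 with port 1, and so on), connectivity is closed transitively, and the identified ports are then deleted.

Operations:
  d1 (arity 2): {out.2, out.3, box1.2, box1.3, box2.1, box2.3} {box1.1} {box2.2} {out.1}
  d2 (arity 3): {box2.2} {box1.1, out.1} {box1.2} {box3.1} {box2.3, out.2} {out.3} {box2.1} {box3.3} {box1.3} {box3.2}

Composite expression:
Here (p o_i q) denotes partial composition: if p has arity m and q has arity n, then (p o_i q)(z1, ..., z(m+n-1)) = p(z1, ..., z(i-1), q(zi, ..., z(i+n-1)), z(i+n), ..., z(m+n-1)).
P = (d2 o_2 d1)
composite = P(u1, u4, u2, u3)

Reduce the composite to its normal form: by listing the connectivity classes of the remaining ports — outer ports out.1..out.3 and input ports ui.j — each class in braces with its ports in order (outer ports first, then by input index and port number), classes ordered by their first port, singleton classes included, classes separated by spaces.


{out.1, u1.1} {out.2, u2.1, u2.3, u4.2, u4.3} {out.3} {u1.2} {u1.3} {u2.2} {u3.1} {u3.2} {u3.3} {u4.1}

Treat the ports identified at d2 as solder joints: merge, then drop.
composing d1 on (u4, u2), with out.j its own outer ports: {out.1} {out.2, out.3, u2.1, u2.3, u4.2, u4.3} {u2.2} {u4.1}
composing d2 on (u1, u4, u2, u3), with out.j its own outer ports: {out.1, u1.1} {out.2, u2.1, u2.3, u4.2, u4.3} {out.3} {u1.2} {u1.3} {u2.2} {u3.1} {u3.2} {u3.3} {u4.1}


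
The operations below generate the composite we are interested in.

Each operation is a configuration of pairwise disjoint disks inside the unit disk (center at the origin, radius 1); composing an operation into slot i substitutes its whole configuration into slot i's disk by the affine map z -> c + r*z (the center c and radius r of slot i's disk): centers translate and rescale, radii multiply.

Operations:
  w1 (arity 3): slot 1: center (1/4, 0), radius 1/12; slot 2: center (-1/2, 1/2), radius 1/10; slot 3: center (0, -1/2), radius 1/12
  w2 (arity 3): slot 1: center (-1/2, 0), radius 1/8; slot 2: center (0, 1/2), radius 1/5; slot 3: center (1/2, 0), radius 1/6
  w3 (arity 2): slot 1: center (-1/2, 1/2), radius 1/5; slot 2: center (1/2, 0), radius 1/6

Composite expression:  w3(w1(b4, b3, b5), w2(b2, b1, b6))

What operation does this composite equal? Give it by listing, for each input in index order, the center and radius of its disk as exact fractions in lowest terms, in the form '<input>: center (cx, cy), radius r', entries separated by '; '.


Affine substitution under w3: radii multiply and b-centers shift.
tracing b4 down its 2-map path: center (-9/20, 1/2), radius 1/60
tracing b3 down its 2-map path: center (-3/5, 3/5), radius 1/50
tracing b5 down its 2-map path: center (-1/2, 2/5), radius 1/60
tracing b2 down its 2-map path: center (5/12, 0), radius 1/48
tracing b1 down its 2-map path: center (1/2, 1/12), radius 1/30
tracing b6 down its 2-map path: center (7/12, 0), radius 1/36

b1: center (1/2, 1/12), radius 1/30; b2: center (5/12, 0), radius 1/48; b3: center (-3/5, 3/5), radius 1/50; b4: center (-9/20, 1/2), radius 1/60; b5: center (-1/2, 2/5), radius 1/60; b6: center (7/12, 0), radius 1/36


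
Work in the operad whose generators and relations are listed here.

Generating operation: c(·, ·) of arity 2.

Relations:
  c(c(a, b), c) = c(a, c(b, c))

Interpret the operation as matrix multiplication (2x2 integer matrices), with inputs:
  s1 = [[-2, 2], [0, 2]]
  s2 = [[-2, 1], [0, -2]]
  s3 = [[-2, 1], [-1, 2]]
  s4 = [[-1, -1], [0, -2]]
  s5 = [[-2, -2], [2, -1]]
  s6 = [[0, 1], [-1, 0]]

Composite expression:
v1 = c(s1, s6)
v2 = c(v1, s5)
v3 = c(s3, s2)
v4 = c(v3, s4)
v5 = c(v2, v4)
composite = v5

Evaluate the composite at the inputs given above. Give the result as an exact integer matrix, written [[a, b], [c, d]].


[[-12, 48], [-24, 48]]

c(s1, s6) = [[-2, -2], [-2, 0]]
c(c(s1, s6), s5) = [[0, 6], [4, 4]]
c(s3, s2) = [[4, -4], [2, -5]]
c(c(s3, s2), s4) = [[-4, 4], [-2, 8]]
c(c(c(s1, s6), s5), c(c(s3, s2), s4)) = [[-12, 48], [-24, 48]]


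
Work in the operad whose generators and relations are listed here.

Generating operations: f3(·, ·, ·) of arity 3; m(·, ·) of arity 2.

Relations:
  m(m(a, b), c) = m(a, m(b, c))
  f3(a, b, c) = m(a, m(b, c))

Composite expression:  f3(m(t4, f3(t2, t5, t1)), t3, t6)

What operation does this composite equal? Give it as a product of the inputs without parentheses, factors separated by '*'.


t4 * t2 * t5 * t1 * t3 * t6

Associativity of f3 dissolves the nesting; only the t-input order survives.
f3(t2, t5, t1) spells out as t2 * t5 * t1
m(t4, f3(t2, t5, t1)) spells out as t4 * t2 * t5 * t1
f3(m(t4, f3(t2, t5, t1)), t3, t6) spells out as t4 * t2 * t5 * t1 * t3 * t6


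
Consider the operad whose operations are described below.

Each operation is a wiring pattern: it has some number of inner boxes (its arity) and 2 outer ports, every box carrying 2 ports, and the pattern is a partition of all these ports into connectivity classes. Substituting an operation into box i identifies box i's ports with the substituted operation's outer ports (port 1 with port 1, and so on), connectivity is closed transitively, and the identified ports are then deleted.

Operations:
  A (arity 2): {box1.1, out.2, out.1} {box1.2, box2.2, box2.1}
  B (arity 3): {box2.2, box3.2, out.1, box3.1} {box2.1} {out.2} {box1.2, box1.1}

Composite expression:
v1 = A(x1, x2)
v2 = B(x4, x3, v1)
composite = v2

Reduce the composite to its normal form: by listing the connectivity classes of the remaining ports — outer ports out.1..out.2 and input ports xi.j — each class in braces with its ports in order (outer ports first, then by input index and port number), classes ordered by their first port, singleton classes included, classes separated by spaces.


After gluing at B, chains via deleted ports link the x-ports.
A over (x1, x2) gives {out.1, out.2, x1.1} {x1.2, x2.1, x2.2}, out.j being that stage's outer ports
B over (x4, x3, x1, x2) gives {out.1, x1.1, x3.2} {out.2} {x1.2, x2.1, x2.2} {x3.1} {x4.1, x4.2}, out.j being that stage's outer ports

{out.1, x1.1, x3.2} {out.2} {x1.2, x2.1, x2.2} {x3.1} {x4.1, x4.2}
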